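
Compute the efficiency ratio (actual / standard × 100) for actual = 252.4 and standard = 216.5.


Efficiency = (actual / standard) × 100
= (252.4 / 216.5) × 100
= 116.6%


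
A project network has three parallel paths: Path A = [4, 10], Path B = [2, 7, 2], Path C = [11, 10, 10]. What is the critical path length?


Path A: 4 + 10 = 14
Path B: 2 + 7 + 2 = 11
Path C: 11 + 10 + 10 = 31
Critical path = longest = max(14, 11, 31)
= 31 (Path C)


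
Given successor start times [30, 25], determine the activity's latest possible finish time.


LF = min of all successor start times
Successors start at: [30, 25]
LF = min(30, 25)
= 25


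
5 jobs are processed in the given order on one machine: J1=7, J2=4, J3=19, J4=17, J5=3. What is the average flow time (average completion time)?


Completion times:
  J1: completes at 7
  J2: completes at 11
  J3: completes at 30
  J4: completes at 47
  J5: completes at 50
Sum = 145
Average = 145/5
= 29.00


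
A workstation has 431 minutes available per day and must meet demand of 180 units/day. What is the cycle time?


Cycle time = available time / demand
= 431 / 180
= 2.39 min/unit


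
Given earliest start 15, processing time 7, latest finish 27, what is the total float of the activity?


EF = ES + duration = 15 + 7 = 22
LS = LF - duration = 27 - 7 = 20
Total Float = LF - EF = 27 - 22
(or LS - ES = 20 - 15)
= 5


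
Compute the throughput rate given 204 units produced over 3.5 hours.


Throughput = units / time
= 204 / 3.5
= 58.3 units/hour


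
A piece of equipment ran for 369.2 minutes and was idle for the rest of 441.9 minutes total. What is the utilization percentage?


Utilization = busy / total × 100
= 369.2 / 441.9 × 100
= 83.5%


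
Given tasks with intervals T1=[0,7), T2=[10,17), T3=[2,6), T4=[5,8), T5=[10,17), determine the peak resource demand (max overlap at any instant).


Check each time point for overlaps:
  t=5: 3 tasks active (T1, T3, T4)
Max concurrent = 3


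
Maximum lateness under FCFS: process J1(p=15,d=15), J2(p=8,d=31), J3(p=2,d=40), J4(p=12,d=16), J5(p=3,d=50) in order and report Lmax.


Lateness per job (L = C - d):
  J1: C=15, d=15, L=0
  J2: C=23, d=31, L=-8
  J3: C=25, d=40, L=-15
  J4: C=37, d=16, L=21
  J5: C=40, d=50, L=-10
Lmax = max(0, -8, -15, 21, -10)
= 21


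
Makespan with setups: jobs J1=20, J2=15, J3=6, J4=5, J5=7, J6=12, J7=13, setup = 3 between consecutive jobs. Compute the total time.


Makespan = Σ processing + (n-1) × setup
= (20 + 15 + 6 + 5 + 7 + 12 + 13) + (7-1)×3
= 78 + 18
= 96 time units


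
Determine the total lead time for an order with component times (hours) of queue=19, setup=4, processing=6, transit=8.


Lead time = queue + setup + processing + transit
= 19 + 4 + 6 + 8
= 37 hours


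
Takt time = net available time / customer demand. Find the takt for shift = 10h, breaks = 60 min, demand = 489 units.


Available = 10×60 - 60 = 540 min
Takt time = 540 / 489
= 1.10 min/unit


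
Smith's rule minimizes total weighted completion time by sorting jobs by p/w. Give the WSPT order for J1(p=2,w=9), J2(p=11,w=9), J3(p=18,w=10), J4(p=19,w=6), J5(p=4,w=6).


WSPT (Smith's rule): sort by p/w ascending
  J1: p/w = 2/9 = 0.222
  J5: p/w = 4/6 = 0.667
  J2: p/w = 11/9 = 1.222
  J3: p/w = 18/10 = 1.800
  J4: p/w = 19/6 = 3.167
Order: J1 → J5 → J2 → J3 → J4


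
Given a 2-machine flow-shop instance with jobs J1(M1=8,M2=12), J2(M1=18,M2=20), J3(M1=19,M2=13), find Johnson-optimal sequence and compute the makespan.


Johnson's rule:
Group 1 (M1≤M2, sort by M1): ['J1', 'J2']
Group 2 (M1>M2, sort desc M2): ['J3']
Sequence: J1 → J2 → J3
Makespan calculation:
  J1: M1 done=8, M2 done=20
  J2: M1 done=26, M2 done=46
  J3: M1 done=45, M2 done=59
= Sequence: J1 → J2 → J3, Makespan: 59


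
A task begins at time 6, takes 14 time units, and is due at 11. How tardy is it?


Completion = start + processing = 6 + 14 = 20
Tardiness = max(0, C - d) = max(0, 20 - 11)
= max(0, 9)
= 9


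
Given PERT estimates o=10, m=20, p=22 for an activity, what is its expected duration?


te = (o + 4m + p) / 6
= (10 + 4×20 + 22) / 6
= (10 + 80 + 22) / 6
= 112 / 6
= 18.67


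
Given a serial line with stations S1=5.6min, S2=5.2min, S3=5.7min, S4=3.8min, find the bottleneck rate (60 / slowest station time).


Bottleneck = longest station time
Station times: [5.6, 5.2, 5.7, 3.8]
Max = 5.7 min
Rate = 60 / 5.7
= 10.53 units/hour (bottleneck: 5.7min)


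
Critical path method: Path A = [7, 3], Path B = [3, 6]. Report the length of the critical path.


Path A: 7 + 3 = 10
Path B: 3 + 6 = 9
Critical path = longest = max(10, 9)
= 10 (Path A)


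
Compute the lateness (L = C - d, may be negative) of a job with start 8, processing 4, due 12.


Completion = 8 + 4 = 12
Lateness = C - d = 12 - 12
= 0


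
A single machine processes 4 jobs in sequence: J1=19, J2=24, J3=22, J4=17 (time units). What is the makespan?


Sequential makespan: sum all processing times
= 19 + 24 + 22 + 17
= 82 time units


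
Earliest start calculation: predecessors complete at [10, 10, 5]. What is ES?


ES = max of all predecessor completion times
Predecessors: [10, 10, 5]
ES = max(10, 10, 5)
= 10


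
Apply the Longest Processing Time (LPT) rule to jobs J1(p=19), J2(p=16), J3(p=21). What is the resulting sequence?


LPT: sort by longest processing time first
  J3: p=21
  J1: p=19
  J2: p=16
Order: J3 → J1 → J2


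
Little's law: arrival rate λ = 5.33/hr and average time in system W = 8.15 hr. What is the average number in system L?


Little's law: L = λ × W
= 5.33 × 8.15
= 43.44


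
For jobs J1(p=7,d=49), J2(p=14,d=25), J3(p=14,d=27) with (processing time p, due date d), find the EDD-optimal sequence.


EDD: sort by earliest due date
  J2: d=25, p=14
  J3: d=27, p=14
  J1: d=49, p=7
Order: J2 → J3 → J1


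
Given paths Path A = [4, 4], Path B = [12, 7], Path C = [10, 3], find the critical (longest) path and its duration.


Path A: 4 + 4 = 8
Path B: 12 + 7 = 19
Path C: 10 + 3 = 13
Critical path = longest = max(8, 19, 13)
= 19 (Path B)


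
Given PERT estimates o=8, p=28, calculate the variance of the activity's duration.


σ² = ((p - o) / 6)² = (p - o)² / 36
= (28 - 8)² / 36
= 20² / 36
= 400 / 36
= 11.1111


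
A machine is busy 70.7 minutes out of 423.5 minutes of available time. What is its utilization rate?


Utilization = busy / total × 100
= 70.7 / 423.5 × 100
= 16.7%


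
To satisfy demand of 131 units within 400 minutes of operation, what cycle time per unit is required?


Cycle time = available time / demand
= 400 / 131
= 3.05 min/unit


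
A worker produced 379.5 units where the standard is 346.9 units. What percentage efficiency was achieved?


Efficiency = (actual / standard) × 100
= (379.5 / 346.9) × 100
= 109.4%


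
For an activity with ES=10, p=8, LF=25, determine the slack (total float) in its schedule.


EF = ES + duration = 10 + 8 = 18
LS = LF - duration = 25 - 8 = 17
Total Float = LF - EF = 25 - 18
(or LS - ES = 17 - 10)
= 7


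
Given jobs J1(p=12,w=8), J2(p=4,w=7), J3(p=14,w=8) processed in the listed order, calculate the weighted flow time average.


Completion times:
  J1: C=12, w×C=8×12=96
  J2: C=16, w×C=7×16=112
  J3: C=30, w×C=8×30=240
Sum w×C = 448
Sum w = 23
Weighted avg = 448/23
= 19.48


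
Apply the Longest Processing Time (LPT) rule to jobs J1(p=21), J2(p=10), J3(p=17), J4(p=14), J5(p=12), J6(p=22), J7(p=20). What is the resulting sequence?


LPT: sort by longest processing time first
  J6: p=22
  J1: p=21
  J7: p=20
  J3: p=17
  J4: p=14
  J5: p=12
  J2: p=10
Order: J6 → J1 → J7 → J3 → J4 → J5 → J2


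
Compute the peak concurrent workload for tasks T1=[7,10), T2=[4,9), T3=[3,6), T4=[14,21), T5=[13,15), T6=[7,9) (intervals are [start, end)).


Check each time point for overlaps:
  t=7: 3 tasks active (T1, T2, T6)
Max concurrent = 3


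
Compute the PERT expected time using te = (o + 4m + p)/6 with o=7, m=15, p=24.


te = (o + 4m + p) / 6
= (7 + 4×15 + 24) / 6
= (7 + 60 + 24) / 6
= 91 / 6
= 15.17


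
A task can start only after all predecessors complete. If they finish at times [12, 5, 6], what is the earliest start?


ES = max of all predecessor completion times
Predecessors: [12, 5, 6]
ES = max(12, 5, 6)
= 12


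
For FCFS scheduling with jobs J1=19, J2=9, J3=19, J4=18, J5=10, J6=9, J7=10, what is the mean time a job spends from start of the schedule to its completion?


Completion times:
  J1: completes at 19
  J2: completes at 28
  J3: completes at 47
  J4: completes at 65
  J5: completes at 75
  J6: completes at 84
  J7: completes at 94
Sum = 412
Average = 412/7
= 58.86


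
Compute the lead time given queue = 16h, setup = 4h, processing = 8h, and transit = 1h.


Lead time = queue + setup + processing + transit
= 16 + 4 + 8 + 1
= 29 hours


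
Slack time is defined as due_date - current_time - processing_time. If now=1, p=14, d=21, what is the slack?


Slack = due - current_time - processing
= 21 - 1 - 14
= 6


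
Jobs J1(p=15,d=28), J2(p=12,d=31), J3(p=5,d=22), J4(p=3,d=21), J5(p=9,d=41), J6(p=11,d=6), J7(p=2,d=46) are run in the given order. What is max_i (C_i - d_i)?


Lateness per job (L = C - d):
  J1: C=15, d=28, L=-13
  J2: C=27, d=31, L=-4
  J3: C=32, d=22, L=10
  J4: C=35, d=21, L=14
  J5: C=44, d=41, L=3
  J6: C=55, d=6, L=49
  J7: C=57, d=46, L=11
Lmax = max(-13, -4, 10, 14, 3, 49, 11)
= 49


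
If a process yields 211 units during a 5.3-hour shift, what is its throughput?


Throughput = units / time
= 211 / 5.3
= 39.8 units/hour


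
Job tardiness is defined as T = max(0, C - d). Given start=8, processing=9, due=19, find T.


Completion = start + processing = 8 + 9 = 17
Tardiness = max(0, C - d) = max(0, 17 - 19)
= max(0, -2)
= 0


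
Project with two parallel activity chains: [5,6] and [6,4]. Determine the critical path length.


Path A: 5 + 6 = 11
Path B: 6 + 4 = 10
Critical path = longest = max(11, 10)
= 11 (Path A)


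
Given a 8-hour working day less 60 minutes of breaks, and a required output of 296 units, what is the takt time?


Available = 8×60 - 60 = 420 min
Takt time = 420 / 296
= 1.42 min/unit


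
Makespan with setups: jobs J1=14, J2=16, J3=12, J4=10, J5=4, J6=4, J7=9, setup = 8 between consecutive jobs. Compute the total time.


Makespan = Σ processing + (n-1) × setup
= (14 + 16 + 12 + 10 + 4 + 4 + 9) + (7-1)×8
= 69 + 48
= 117 time units


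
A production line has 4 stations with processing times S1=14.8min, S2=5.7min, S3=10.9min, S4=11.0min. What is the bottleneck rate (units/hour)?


Bottleneck = longest station time
Station times: [14.8, 5.7, 10.9, 11.0]
Max = 14.8 min
Rate = 60 / 14.8
= 4.05 units/hour (bottleneck: 14.8min)


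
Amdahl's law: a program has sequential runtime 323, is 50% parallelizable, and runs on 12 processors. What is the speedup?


Amdahl's law: T_p = T × ((1-p) + p/N)
= 323 × ((1-0.5) + 0.5/12)
= 323 × (0.50 + 0.0417)
= 323 × 0.5417
= 174.96
Speedup = 323/174.96
= 1.85×


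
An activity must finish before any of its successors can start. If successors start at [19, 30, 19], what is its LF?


LF = min of all successor start times
Successors start at: [19, 30, 19]
LF = min(19, 30, 19)
= 19


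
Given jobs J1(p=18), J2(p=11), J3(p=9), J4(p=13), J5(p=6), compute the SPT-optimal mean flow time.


SPT order: J5 → J3 → J2 → J4 → J1
Completion times:
  J5: C=6
  J3: C=15
  J2: C=26
  J4: C=39
  J1: C=57
Sum = 143, n = 5
Mean flow = 143/5
= 28.60


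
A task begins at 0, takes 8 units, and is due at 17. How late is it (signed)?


Completion = 0 + 8 = 8
Lateness = C - d = 8 - 17
= -9


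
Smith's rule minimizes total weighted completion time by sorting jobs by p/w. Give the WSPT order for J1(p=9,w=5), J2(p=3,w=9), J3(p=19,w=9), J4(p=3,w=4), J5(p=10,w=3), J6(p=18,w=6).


WSPT (Smith's rule): sort by p/w ascending
  J2: p/w = 3/9 = 0.333
  J4: p/w = 3/4 = 0.750
  J1: p/w = 9/5 = 1.800
  J3: p/w = 19/9 = 2.111
  J6: p/w = 18/6 = 3.000
  J5: p/w = 10/3 = 3.333
Order: J2 → J4 → J1 → J3 → J6 → J5


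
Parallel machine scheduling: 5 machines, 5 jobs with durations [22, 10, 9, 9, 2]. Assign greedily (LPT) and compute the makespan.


Jobs (LPT sorted): [22, 10, 9, 9, 2]
Machines: 5
  J=22 → Machine 1 (load: 0+22=22)
  J=10 → Machine 2 (load: 0+10=10)
  J=9 → Machine 3 (load: 0+9=9)
  J=9 → Machine 4 (load: 0+9=9)
  J=2 → Machine 5 (load: 0+2=2)
Machine loads: [22, 10, 9, 9, 2]
Makespan = max = 22 time units


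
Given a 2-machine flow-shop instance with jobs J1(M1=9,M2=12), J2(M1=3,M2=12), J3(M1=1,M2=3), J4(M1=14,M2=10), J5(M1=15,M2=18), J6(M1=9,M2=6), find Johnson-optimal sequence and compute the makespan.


Johnson's rule:
Group 1 (M1≤M2, sort by M1): ['J3', 'J2', 'J1', 'J5']
Group 2 (M1>M2, sort desc M2): ['J4', 'J6']
Sequence: J3 → J2 → J1 → J5 → J4 → J6
Makespan calculation:
  J3: M1 done=1, M2 done=4
  J2: M1 done=4, M2 done=16
  J1: M1 done=13, M2 done=28
  J5: M1 done=28, M2 done=46
  J4: M1 done=42, M2 done=56
  J6: M1 done=51, M2 done=62
= Sequence: J3 → J2 → J1 → J5 → J4 → J6, Makespan: 62


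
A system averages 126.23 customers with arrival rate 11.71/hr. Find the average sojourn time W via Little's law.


Little's law: L = λW → W = L / λ
= 126.23 / 11.71
= 10.78 hours


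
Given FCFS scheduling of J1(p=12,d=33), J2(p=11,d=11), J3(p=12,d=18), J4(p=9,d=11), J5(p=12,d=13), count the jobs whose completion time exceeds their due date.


Completion vs due date:
  J1: C=12, d=33 → on time
  J2: C=23, d=11 → TARDY
  J3: C=35, d=18 → TARDY
  J4: C=44, d=11 → TARDY
  J5: C=56, d=13 → TARDY
Tardy jobs: J2, J3, J4, J5
Count = 4


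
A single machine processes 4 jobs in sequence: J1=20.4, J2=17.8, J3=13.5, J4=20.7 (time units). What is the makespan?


Sequential makespan: sum all processing times
= 20.4 + 17.8 + 13.5 + 20.7
= 72.4 time units


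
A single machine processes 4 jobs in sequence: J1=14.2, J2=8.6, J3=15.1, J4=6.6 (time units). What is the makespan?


Sequential makespan: sum all processing times
= 14.2 + 8.6 + 15.1 + 6.6
= 44.5 time units


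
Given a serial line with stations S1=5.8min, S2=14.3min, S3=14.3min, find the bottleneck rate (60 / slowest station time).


Bottleneck = longest station time
Station times: [5.8, 14.3, 14.3]
Max = 14.3 min
Rate = 60 / 14.3
= 4.20 units/hour (bottleneck: 14.3min)


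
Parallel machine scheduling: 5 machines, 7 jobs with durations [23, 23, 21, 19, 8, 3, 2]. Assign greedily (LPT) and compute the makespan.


Jobs (LPT sorted): [23, 23, 21, 19, 8, 3, 2]
Machines: 5
  J=23 → Machine 1 (load: 0+23=23)
  J=23 → Machine 2 (load: 0+23=23)
  J=21 → Machine 3 (load: 0+21=21)
  J=19 → Machine 4 (load: 0+19=19)
  J=8 → Machine 5 (load: 0+8=8)
  J=3 → Machine 5 (load: 8+3=11)
  J=2 → Machine 5 (load: 11+2=13)
Machine loads: [23, 23, 21, 19, 13]
Makespan = max = 23 time units


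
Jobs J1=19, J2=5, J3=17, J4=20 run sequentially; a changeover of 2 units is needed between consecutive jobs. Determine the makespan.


Makespan = Σ processing + (n-1) × setup
= (19 + 5 + 17 + 20) + (4-1)×2
= 61 + 6
= 67 time units


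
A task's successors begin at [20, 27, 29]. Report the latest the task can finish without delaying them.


LF = min of all successor start times
Successors start at: [20, 27, 29]
LF = min(20, 27, 29)
= 20


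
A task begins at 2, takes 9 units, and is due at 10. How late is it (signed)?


Completion = 2 + 9 = 11
Lateness = C - d = 11 - 10
= 1


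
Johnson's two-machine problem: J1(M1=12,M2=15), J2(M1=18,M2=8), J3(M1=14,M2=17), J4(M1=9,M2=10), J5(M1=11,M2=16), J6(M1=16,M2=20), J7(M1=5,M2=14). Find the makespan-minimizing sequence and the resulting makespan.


Johnson's rule:
Group 1 (M1≤M2, sort by M1): ['J7', 'J4', 'J5', 'J1', 'J3', 'J6']
Group 2 (M1>M2, sort desc M2): ['J2']
Sequence: J7 → J4 → J5 → J1 → J3 → J6 → J2
Makespan calculation:
  J7: M1 done=5, M2 done=19
  J4: M1 done=14, M2 done=29
  J5: M1 done=25, M2 done=45
  J1: M1 done=37, M2 done=60
  J3: M1 done=51, M2 done=77
  J6: M1 done=67, M2 done=97
  J2: M1 done=85, M2 done=105
= Sequence: J7 → J4 → J5 → J1 → J3 → J6 → J2, Makespan: 105


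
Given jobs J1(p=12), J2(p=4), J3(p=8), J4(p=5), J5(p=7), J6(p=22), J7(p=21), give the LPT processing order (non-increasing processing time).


LPT: sort by longest processing time first
  J6: p=22
  J7: p=21
  J1: p=12
  J3: p=8
  J5: p=7
  J4: p=5
  J2: p=4
Order: J6 → J7 → J1 → J3 → J5 → J4 → J2


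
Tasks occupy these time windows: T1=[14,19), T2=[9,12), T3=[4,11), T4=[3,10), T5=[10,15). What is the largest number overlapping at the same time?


Check each time point for overlaps:
  t=9: 3 tasks active (T2, T3, T4)
Max concurrent = 3


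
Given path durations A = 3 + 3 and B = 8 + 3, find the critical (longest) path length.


Path A: 3 + 3 = 6
Path B: 8 + 3 = 11
Critical path = longest = max(6, 11)
= 11 (Path B)


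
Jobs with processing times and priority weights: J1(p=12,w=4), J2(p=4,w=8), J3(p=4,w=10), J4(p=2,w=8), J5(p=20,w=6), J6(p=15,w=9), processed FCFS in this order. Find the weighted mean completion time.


Completion times:
  J1: C=12, w×C=4×12=48
  J2: C=16, w×C=8×16=128
  J3: C=20, w×C=10×20=200
  J4: C=22, w×C=8×22=176
  J5: C=42, w×C=6×42=252
  J6: C=57, w×C=9×57=513
Sum w×C = 1317
Sum w = 45
Weighted avg = 1317/45
= 29.27


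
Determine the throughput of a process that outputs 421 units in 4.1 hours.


Throughput = units / time
= 421 / 4.1
= 102.7 units/hour


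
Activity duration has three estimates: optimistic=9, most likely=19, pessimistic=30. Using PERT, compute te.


te = (o + 4m + p) / 6
= (9 + 4×19 + 30) / 6
= (9 + 76 + 30) / 6
= 115 / 6
= 19.17


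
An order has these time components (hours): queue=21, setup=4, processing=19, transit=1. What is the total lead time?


Lead time = queue + setup + processing + transit
= 21 + 4 + 19 + 1
= 45 hours


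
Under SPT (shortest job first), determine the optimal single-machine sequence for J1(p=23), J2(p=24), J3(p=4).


SPT: sort by shortest processing time
  J3: p=4
  J1: p=23
  J2: p=24
Order: J3 → J1 → J2


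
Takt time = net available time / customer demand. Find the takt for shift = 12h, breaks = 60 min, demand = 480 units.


Available = 12×60 - 60 = 660 min
Takt time = 660 / 480
= 1.38 min/unit


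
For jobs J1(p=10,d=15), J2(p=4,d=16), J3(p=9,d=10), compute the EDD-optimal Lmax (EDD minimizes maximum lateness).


EDD order: J3 → J1 → J2
Completion and lateness:
  J3: C=9, d=10, L=9-10=-1
  J1: C=19, d=15, L=19-15=4
  J2: C=23, d=16, L=23-16=7
Lmax = max(-1, 4, 7)
= 7


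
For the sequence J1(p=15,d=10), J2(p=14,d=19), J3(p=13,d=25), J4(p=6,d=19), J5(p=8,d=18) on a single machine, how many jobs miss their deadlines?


Completion vs due date:
  J1: C=15, d=10 → TARDY
  J2: C=29, d=19 → TARDY
  J3: C=42, d=25 → TARDY
  J4: C=48, d=19 → TARDY
  J5: C=56, d=18 → TARDY
Tardy jobs: J1, J2, J3, J4, J5
Count = 5


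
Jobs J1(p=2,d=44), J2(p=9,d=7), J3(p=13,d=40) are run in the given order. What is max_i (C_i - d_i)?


Lateness per job (L = C - d):
  J1: C=2, d=44, L=-42
  J2: C=11, d=7, L=4
  J3: C=24, d=40, L=-16
Lmax = max(-42, 4, -16)
= 4


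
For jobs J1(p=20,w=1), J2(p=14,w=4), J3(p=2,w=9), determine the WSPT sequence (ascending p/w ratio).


WSPT (Smith's rule): sort by p/w ascending
  J3: p/w = 2/9 = 0.222
  J2: p/w = 14/4 = 3.500
  J1: p/w = 20/1 = 20.000
Order: J3 → J2 → J1


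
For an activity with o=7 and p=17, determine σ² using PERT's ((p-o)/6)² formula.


σ² = ((p - o) / 6)² = (p - o)² / 36
= (17 - 7)² / 36
= 10² / 36
= 100 / 36
= 2.7778


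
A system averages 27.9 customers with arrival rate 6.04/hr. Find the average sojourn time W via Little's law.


Little's law: L = λW → W = L / λ
= 27.9 / 6.04
= 4.62 hours


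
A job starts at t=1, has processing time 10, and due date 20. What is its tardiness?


Completion = start + processing = 1 + 10 = 11
Tardiness = max(0, C - d) = max(0, 11 - 20)
= max(0, -9)
= 0


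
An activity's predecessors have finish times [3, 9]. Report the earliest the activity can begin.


ES = max of all predecessor completion times
Predecessors: [3, 9]
ES = max(3, 9)
= 9


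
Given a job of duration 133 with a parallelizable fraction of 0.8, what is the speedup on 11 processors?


Amdahl's law: T_p = T × ((1-p) + p/N)
= 133 × ((1-0.8) + 0.8/11)
= 133 × (0.20 + 0.0727)
= 133 × 0.2727
= 36.27
Speedup = 133/36.27
= 3.67×


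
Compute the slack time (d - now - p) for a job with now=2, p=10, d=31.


Slack = due - current_time - processing
= 31 - 2 - 10
= 19


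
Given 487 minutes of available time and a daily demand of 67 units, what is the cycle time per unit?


Cycle time = available time / demand
= 487 / 67
= 7.27 min/unit


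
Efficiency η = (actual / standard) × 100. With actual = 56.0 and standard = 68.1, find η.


Efficiency = (actual / standard) × 100
= (56.0 / 68.1) × 100
= 82.2%


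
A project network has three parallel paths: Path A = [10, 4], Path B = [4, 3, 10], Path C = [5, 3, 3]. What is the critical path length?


Path A: 10 + 4 = 14
Path B: 4 + 3 + 10 = 17
Path C: 5 + 3 + 3 = 11
Critical path = longest = max(14, 17, 11)
= 17 (Path B)


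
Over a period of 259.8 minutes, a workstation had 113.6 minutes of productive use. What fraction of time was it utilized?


Utilization = busy / total × 100
= 113.6 / 259.8 × 100
= 43.7%


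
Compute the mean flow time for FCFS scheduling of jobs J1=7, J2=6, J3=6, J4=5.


Completion times:
  J1: completes at 7
  J2: completes at 13
  J3: completes at 19
  J4: completes at 24
Sum = 63
Average = 63/4
= 15.75


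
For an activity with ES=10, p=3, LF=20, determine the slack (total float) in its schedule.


EF = ES + duration = 10 + 3 = 13
LS = LF - duration = 20 - 3 = 17
Total Float = LF - EF = 20 - 13
(or LS - ES = 17 - 10)
= 7


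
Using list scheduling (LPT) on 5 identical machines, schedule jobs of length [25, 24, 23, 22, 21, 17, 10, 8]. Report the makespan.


Jobs (LPT sorted): [25, 24, 23, 22, 21, 17, 10, 8]
Machines: 5
  J=25 → Machine 1 (load: 0+25=25)
  J=24 → Machine 2 (load: 0+24=24)
  J=23 → Machine 3 (load: 0+23=23)
  J=22 → Machine 4 (load: 0+22=22)
  J=21 → Machine 5 (load: 0+21=21)
  J=17 → Machine 5 (load: 21+17=38)
  J=10 → Machine 4 (load: 22+10=32)
  J=8 → Machine 3 (load: 23+8=31)
Machine loads: [25, 24, 31, 32, 38]
Makespan = max = 38 time units


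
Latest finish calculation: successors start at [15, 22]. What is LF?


LF = min of all successor start times
Successors start at: [15, 22]
LF = min(15, 22)
= 15


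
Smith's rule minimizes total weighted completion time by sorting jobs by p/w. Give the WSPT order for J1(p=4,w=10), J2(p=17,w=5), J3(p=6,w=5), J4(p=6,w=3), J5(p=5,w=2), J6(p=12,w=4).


WSPT (Smith's rule): sort by p/w ascending
  J1: p/w = 4/10 = 0.400
  J3: p/w = 6/5 = 1.200
  J4: p/w = 6/3 = 2.000
  J5: p/w = 5/2 = 2.500
  J6: p/w = 12/4 = 3.000
  J2: p/w = 17/5 = 3.400
Order: J1 → J3 → J4 → J5 → J6 → J2


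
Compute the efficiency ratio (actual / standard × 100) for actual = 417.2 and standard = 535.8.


Efficiency = (actual / standard) × 100
= (417.2 / 535.8) × 100
= 77.9%


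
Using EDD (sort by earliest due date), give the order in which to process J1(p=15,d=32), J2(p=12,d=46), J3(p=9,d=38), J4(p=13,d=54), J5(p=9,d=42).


EDD: sort by earliest due date
  J1: d=32, p=15
  J3: d=38, p=9
  J5: d=42, p=9
  J2: d=46, p=12
  J4: d=54, p=13
Order: J1 → J3 → J5 → J2 → J4


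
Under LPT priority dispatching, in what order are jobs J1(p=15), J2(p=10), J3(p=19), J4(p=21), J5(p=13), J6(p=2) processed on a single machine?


LPT: sort by longest processing time first
  J4: p=21
  J3: p=19
  J1: p=15
  J5: p=13
  J2: p=10
  J6: p=2
Order: J4 → J3 → J1 → J5 → J2 → J6


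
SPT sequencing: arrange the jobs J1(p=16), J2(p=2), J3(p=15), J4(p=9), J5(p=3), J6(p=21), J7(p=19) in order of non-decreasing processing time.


SPT: sort by shortest processing time
  J2: p=2
  J5: p=3
  J4: p=9
  J3: p=15
  J1: p=16
  J7: p=19
  J6: p=21
Order: J2 → J5 → J4 → J3 → J1 → J7 → J6


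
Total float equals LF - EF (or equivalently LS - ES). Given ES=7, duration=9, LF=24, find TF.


EF = ES + duration = 7 + 9 = 16
LS = LF - duration = 24 - 9 = 15
Total Float = LF - EF = 24 - 16
(or LS - ES = 15 - 7)
= 8


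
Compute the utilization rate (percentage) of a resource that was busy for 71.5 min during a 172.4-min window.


Utilization = busy / total × 100
= 71.5 / 172.4 × 100
= 41.5%


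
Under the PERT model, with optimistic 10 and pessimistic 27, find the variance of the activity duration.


σ² = ((p - o) / 6)² = (p - o)² / 36
= (27 - 10)² / 36
= 17² / 36
= 289 / 36
= 8.0278


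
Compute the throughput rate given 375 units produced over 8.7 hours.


Throughput = units / time
= 375 / 8.7
= 43.1 units/hour


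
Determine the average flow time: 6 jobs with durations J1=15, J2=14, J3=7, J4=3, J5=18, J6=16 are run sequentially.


Completion times:
  J1: completes at 15
  J2: completes at 29
  J3: completes at 36
  J4: completes at 39
  J5: completes at 57
  J6: completes at 73
Sum = 249
Average = 249/6
= 41.50


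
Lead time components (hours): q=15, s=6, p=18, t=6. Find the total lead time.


Lead time = queue + setup + processing + transit
= 15 + 6 + 18 + 6
= 45 hours


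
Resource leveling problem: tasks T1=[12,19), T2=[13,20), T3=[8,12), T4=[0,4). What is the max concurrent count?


Check each time point for overlaps:
  t=13: 2 tasks active (T1, T2)
Max concurrent = 2


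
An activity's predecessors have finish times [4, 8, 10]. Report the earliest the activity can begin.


ES = max of all predecessor completion times
Predecessors: [4, 8, 10]
ES = max(4, 8, 10)
= 10


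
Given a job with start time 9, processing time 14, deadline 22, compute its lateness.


Completion = 9 + 14 = 23
Lateness = C - d = 23 - 22
= 1


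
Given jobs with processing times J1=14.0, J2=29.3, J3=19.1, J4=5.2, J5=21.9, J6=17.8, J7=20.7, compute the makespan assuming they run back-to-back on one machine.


Sequential makespan: sum all processing times
= 14.0 + 29.3 + 19.1 + 5.2 + 21.9 + 17.8 + 20.7
= 128.0 time units


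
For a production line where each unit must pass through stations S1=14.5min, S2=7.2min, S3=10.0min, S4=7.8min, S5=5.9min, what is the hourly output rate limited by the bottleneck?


Bottleneck = longest station time
Station times: [14.5, 7.2, 10.0, 7.8, 5.9]
Max = 14.5 min
Rate = 60 / 14.5
= 4.14 units/hour (bottleneck: 14.5min)


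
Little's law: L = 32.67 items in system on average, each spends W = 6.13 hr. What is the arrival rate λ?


Little's law: L = λW → λ = L / W
= 32.67 / 6.13
= 5.33 per hour


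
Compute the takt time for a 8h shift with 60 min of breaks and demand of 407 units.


Available = 8×60 - 60 = 420 min
Takt time = 420 / 407
= 1.03 min/unit


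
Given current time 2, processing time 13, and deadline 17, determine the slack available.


Slack = due - current_time - processing
= 17 - 2 - 13
= 2


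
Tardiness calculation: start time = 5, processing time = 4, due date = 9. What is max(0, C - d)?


Completion = start + processing = 5 + 4 = 9
Tardiness = max(0, C - d) = max(0, 9 - 9)
= max(0, 0)
= 0


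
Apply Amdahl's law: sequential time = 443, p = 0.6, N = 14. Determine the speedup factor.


Amdahl's law: T_p = T × ((1-p) + p/N)
= 443 × ((1-0.6) + 0.6/14)
= 443 × (0.40 + 0.0429)
= 443 × 0.4429
= 196.19
Speedup = 443/196.19
= 2.26×


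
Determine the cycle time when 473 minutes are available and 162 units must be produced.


Cycle time = available time / demand
= 473 / 162
= 2.92 min/unit


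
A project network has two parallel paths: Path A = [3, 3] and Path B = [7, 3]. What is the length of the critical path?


Path A: 3 + 3 = 6
Path B: 7 + 3 = 10
Critical path = longest = max(6, 10)
= 10 (Path B)


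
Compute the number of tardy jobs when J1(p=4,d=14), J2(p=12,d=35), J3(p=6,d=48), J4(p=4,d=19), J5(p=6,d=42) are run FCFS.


Completion vs due date:
  J1: C=4, d=14 → on time
  J2: C=16, d=35 → on time
  J3: C=22, d=48 → on time
  J4: C=26, d=19 → TARDY
  J5: C=32, d=42 → on time
Tardy jobs: J4
Count = 1


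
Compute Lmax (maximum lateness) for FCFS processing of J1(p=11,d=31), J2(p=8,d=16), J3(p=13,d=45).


Lateness per job (L = C - d):
  J1: C=11, d=31, L=-20
  J2: C=19, d=16, L=3
  J3: C=32, d=45, L=-13
Lmax = max(-20, 3, -13)
= 3


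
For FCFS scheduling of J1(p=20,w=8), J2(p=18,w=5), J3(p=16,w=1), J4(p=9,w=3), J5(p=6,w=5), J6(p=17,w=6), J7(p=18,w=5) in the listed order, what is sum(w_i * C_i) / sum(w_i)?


Completion times:
  J1: C=20, w×C=8×20=160
  J2: C=38, w×C=5×38=190
  J3: C=54, w×C=1×54=54
  J4: C=63, w×C=3×63=189
  J5: C=69, w×C=5×69=345
  J6: C=86, w×C=6×86=516
  J7: C=104, w×C=5×104=520
Sum w×C = 1974
Sum w = 33
Weighted avg = 1974/33
= 59.82


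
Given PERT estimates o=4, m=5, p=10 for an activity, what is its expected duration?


te = (o + 4m + p) / 6
= (4 + 4×5 + 10) / 6
= (4 + 20 + 10) / 6
= 34 / 6
= 5.67


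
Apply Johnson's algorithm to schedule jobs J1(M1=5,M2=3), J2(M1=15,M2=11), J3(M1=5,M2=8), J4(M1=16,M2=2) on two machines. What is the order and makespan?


Johnson's rule:
Group 1 (M1≤M2, sort by M1): ['J3']
Group 2 (M1>M2, sort desc M2): ['J2', 'J1', 'J4']
Sequence: J3 → J2 → J1 → J4
Makespan calculation:
  J3: M1 done=5, M2 done=13
  J2: M1 done=20, M2 done=31
  J1: M1 done=25, M2 done=34
  J4: M1 done=41, M2 done=43
= Sequence: J3 → J2 → J1 → J4, Makespan: 43


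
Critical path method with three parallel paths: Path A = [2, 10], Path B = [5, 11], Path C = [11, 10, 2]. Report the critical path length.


Path A: 2 + 10 = 12
Path B: 5 + 11 = 16
Path C: 11 + 10 + 2 = 23
Critical path = longest = max(12, 16, 23)
= 23 (Path C)


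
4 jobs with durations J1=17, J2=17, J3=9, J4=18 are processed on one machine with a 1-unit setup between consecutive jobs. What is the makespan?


Makespan = Σ processing + (n-1) × setup
= (17 + 17 + 9 + 18) + (4-1)×1
= 61 + 3
= 64 time units


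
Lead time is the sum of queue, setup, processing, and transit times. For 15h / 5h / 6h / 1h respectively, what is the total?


Lead time = queue + setup + processing + transit
= 15 + 5 + 6 + 1
= 27 hours


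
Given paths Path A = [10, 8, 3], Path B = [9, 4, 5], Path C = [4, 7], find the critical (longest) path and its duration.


Path A: 10 + 8 + 3 = 21
Path B: 9 + 4 + 5 = 18
Path C: 4 + 7 = 11
Critical path = longest = max(21, 18, 11)
= 21 (Path A)


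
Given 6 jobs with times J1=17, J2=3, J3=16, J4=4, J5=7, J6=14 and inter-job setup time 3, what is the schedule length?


Makespan = Σ processing + (n-1) × setup
= (17 + 3 + 16 + 4 + 7 + 14) + (6-1)×3
= 61 + 15
= 76 time units


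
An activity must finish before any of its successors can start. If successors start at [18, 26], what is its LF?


LF = min of all successor start times
Successors start at: [18, 26]
LF = min(18, 26)
= 18


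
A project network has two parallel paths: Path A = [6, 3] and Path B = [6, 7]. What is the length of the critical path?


Path A: 6 + 3 = 9
Path B: 6 + 7 = 13
Critical path = longest = max(9, 13)
= 13 (Path B)


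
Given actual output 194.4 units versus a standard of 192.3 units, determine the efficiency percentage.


Efficiency = (actual / standard) × 100
= (194.4 / 192.3) × 100
= 101.1%


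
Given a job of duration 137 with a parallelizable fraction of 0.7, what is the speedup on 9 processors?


Amdahl's law: T_p = T × ((1-p) + p/N)
= 137 × ((1-0.7) + 0.7/9)
= 137 × (0.30 + 0.0778)
= 137 × 0.3778
= 51.76
Speedup = 137/51.76
= 2.65×


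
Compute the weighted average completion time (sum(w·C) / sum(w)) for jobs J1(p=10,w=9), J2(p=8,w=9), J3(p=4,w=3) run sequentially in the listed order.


Completion times:
  J1: C=10, w×C=9×10=90
  J2: C=18, w×C=9×18=162
  J3: C=22, w×C=3×22=66
Sum w×C = 318
Sum w = 21
Weighted avg = 318/21
= 15.14


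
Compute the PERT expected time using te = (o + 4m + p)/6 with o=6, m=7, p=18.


te = (o + 4m + p) / 6
= (6 + 4×7 + 18) / 6
= (6 + 28 + 18) / 6
= 52 / 6
= 8.67


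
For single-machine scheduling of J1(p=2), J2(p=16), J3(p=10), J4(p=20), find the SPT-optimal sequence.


SPT: sort by shortest processing time
  J1: p=2
  J3: p=10
  J2: p=16
  J4: p=20
Order: J1 → J3 → J2 → J4


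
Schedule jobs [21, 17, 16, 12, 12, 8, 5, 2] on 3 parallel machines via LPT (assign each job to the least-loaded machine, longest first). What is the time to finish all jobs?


Jobs (LPT sorted): [21, 17, 16, 12, 12, 8, 5, 2]
Machines: 3
  J=21 → Machine 1 (load: 0+21=21)
  J=17 → Machine 2 (load: 0+17=17)
  J=16 → Machine 3 (load: 0+16=16)
  J=12 → Machine 3 (load: 16+12=28)
  J=12 → Machine 2 (load: 17+12=29)
  J=8 → Machine 1 (load: 21+8=29)
  J=5 → Machine 3 (load: 28+5=33)
  J=2 → Machine 1 (load: 29+2=31)
Machine loads: [31, 29, 33]
Makespan = max = 33 time units


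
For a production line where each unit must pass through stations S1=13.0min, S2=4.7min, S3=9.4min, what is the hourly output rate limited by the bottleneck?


Bottleneck = longest station time
Station times: [13.0, 4.7, 9.4]
Max = 13.0 min
Rate = 60 / 13.0
= 4.62 units/hour (bottleneck: 13.0min)


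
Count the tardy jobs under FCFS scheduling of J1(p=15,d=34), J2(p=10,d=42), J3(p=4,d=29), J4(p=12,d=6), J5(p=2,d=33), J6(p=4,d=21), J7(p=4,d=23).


Completion vs due date:
  J1: C=15, d=34 → on time
  J2: C=25, d=42 → on time
  J3: C=29, d=29 → on time
  J4: C=41, d=6 → TARDY
  J5: C=43, d=33 → TARDY
  J6: C=47, d=21 → TARDY
  J7: C=51, d=23 → TARDY
Tardy jobs: J4, J5, J6, J7
Count = 4


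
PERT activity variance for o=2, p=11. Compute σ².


σ² = ((p - o) / 6)² = (p - o)² / 36
= (11 - 2)² / 36
= 9² / 36
= 81 / 36
= 2.2500


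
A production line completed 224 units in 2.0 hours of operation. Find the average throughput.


Throughput = units / time
= 224 / 2.0
= 112.0 units/hour


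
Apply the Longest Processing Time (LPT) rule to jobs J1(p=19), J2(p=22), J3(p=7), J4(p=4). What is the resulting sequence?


LPT: sort by longest processing time first
  J2: p=22
  J1: p=19
  J3: p=7
  J4: p=4
Order: J2 → J1 → J3 → J4


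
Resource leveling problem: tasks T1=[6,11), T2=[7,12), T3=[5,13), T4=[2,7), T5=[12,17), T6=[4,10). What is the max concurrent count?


Check each time point for overlaps:
  t=6: 4 tasks active (T1, T3, T4, T6)
Max concurrent = 4


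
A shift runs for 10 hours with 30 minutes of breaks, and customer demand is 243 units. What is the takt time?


Available = 10×60 - 30 = 570 min
Takt time = 570 / 243
= 2.35 min/unit


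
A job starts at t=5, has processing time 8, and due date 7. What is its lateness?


Completion = 5 + 8 = 13
Lateness = C - d = 13 - 7
= 6


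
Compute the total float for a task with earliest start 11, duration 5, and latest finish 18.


EF = ES + duration = 11 + 5 = 16
LS = LF - duration = 18 - 5 = 13
Total Float = LF - EF = 18 - 16
(or LS - ES = 13 - 11)
= 2


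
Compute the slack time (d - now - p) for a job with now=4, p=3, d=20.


Slack = due - current_time - processing
= 20 - 4 - 3
= 13


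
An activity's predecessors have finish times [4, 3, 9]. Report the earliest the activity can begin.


ES = max of all predecessor completion times
Predecessors: [4, 3, 9]
ES = max(4, 3, 9)
= 9


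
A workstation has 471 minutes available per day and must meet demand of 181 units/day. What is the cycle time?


Cycle time = available time / demand
= 471 / 181
= 2.60 min/unit


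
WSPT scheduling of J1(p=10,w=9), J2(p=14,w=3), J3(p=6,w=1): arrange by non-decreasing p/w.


WSPT (Smith's rule): sort by p/w ascending
  J1: p/w = 10/9 = 1.111
  J2: p/w = 14/3 = 4.667
  J3: p/w = 6/1 = 6.000
Order: J1 → J2 → J3


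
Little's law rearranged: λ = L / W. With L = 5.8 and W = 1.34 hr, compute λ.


Little's law: L = λW → λ = L / W
= 5.8 / 1.34
= 4.33 per hour


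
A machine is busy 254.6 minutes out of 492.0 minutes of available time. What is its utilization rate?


Utilization = busy / total × 100
= 254.6 / 492.0 × 100
= 51.7%


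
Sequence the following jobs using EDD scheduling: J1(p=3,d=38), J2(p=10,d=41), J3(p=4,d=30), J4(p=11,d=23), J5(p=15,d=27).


EDD: sort by earliest due date
  J4: d=23, p=11
  J5: d=27, p=15
  J3: d=30, p=4
  J1: d=38, p=3
  J2: d=41, p=10
Order: J4 → J5 → J3 → J1 → J2


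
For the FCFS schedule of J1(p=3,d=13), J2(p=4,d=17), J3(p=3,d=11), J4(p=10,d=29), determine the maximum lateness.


Lateness per job (L = C - d):
  J1: C=3, d=13, L=-10
  J2: C=7, d=17, L=-10
  J3: C=10, d=11, L=-1
  J4: C=20, d=29, L=-9
Lmax = max(-10, -10, -1, -9)
= -1


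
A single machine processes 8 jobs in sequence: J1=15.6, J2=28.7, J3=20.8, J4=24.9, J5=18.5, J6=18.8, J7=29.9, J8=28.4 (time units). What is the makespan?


Sequential makespan: sum all processing times
= 15.6 + 28.7 + 20.8 + 24.9 + 18.5 + 18.8 + 29.9 + 28.4
= 185.6 time units


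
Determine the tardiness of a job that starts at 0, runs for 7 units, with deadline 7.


Completion = start + processing = 0 + 7 = 7
Tardiness = max(0, C - d) = max(0, 7 - 7)
= max(0, 0)
= 0


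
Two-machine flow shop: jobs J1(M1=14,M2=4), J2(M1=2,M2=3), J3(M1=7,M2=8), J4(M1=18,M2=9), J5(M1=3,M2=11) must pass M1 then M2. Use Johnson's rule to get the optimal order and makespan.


Johnson's rule:
Group 1 (M1≤M2, sort by M1): ['J2', 'J5', 'J3']
Group 2 (M1>M2, sort desc M2): ['J4', 'J1']
Sequence: J2 → J5 → J3 → J4 → J1
Makespan calculation:
  J2: M1 done=2, M2 done=5
  J5: M1 done=5, M2 done=16
  J3: M1 done=12, M2 done=24
  J4: M1 done=30, M2 done=39
  J1: M1 done=44, M2 done=48
= Sequence: J2 → J5 → J3 → J4 → J1, Makespan: 48


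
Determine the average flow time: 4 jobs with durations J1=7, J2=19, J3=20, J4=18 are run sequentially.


Completion times:
  J1: completes at 7
  J2: completes at 26
  J3: completes at 46
  J4: completes at 64
Sum = 143
Average = 143/4
= 35.75


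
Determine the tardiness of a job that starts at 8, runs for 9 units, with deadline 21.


Completion = start + processing = 8 + 9 = 17
Tardiness = max(0, C - d) = max(0, 17 - 21)
= max(0, -4)
= 0


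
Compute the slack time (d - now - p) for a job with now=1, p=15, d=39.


Slack = due - current_time - processing
= 39 - 1 - 15
= 23


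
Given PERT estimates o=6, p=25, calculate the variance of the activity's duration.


σ² = ((p - o) / 6)² = (p - o)² / 36
= (25 - 6)² / 36
= 19² / 36
= 361 / 36
= 10.0278


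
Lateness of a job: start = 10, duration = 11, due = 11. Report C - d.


Completion = 10 + 11 = 21
Lateness = C - d = 21 - 11
= 10


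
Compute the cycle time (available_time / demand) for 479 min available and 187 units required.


Cycle time = available time / demand
= 479 / 187
= 2.56 min/unit


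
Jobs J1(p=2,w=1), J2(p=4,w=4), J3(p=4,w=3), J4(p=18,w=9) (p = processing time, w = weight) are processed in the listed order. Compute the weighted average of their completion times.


Completion times:
  J1: C=2, w×C=1×2=2
  J2: C=6, w×C=4×6=24
  J3: C=10, w×C=3×10=30
  J4: C=28, w×C=9×28=252
Sum w×C = 308
Sum w = 17
Weighted avg = 308/17
= 18.12


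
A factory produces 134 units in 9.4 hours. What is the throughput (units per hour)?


Throughput = units / time
= 134 / 9.4
= 14.3 units/hour
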